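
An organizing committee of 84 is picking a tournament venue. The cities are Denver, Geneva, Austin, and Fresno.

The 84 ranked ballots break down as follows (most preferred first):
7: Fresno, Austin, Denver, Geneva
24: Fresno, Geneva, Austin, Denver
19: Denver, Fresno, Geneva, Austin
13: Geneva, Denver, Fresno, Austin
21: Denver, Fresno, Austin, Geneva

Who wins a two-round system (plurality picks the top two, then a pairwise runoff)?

Denver

Round 1 first-place votes: Denver 40, Geneva 13, Austin 0, Fresno 31. Denver and Fresno advance.
Runoff: Denver is ranked above Fresno on 53 ballots, Fresno above Denver on 31.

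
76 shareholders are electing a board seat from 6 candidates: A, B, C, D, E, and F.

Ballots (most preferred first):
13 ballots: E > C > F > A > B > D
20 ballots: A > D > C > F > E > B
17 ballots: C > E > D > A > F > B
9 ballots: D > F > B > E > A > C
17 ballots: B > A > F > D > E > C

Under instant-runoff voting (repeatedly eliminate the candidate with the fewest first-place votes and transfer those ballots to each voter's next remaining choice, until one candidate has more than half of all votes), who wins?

C

Round 1: A 20, B 17, C 17, D 9, E 13, F 0. F eliminated.
Round 2: A 20, B 17, C 17, D 9, E 13. D eliminated.
Round 3: A 20, B 26, C 17, E 13. E eliminated.
Round 4: A 20, B 26, C 30. A eliminated.
Round 5: B 26, C 50. C has a majority (≥39).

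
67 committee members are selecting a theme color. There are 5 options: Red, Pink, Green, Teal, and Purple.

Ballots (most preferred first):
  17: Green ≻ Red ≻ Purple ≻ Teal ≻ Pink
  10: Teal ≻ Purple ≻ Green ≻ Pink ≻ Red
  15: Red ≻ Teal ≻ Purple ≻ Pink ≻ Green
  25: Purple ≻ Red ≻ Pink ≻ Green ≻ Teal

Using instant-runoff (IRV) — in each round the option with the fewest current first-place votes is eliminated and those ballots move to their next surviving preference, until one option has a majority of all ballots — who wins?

Purple

Round 1: Red 15, Pink 0, Green 17, Teal 10, Purple 25. Pink eliminated.
Round 2: Red 15, Green 17, Teal 10, Purple 25. Teal eliminated.
Round 3: Red 15, Green 17, Purple 35. Purple has a majority (≥34).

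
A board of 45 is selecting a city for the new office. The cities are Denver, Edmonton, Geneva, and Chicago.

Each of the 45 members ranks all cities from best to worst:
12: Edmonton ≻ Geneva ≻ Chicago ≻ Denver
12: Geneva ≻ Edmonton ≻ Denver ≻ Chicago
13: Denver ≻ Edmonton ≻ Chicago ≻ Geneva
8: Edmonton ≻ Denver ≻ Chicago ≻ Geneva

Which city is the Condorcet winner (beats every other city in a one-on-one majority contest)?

Edmonton vs Denver: 32–13
Edmonton vs Geneva: 33–12
Edmonton vs Chicago: 45–0
Edmonton beats every other city.

Edmonton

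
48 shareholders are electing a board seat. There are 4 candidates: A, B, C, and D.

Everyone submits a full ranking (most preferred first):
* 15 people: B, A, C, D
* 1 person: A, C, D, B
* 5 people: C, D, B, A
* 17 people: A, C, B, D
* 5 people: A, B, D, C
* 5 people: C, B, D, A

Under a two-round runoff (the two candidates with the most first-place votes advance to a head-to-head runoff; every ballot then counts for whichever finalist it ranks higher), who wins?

B

Round 1 first-place votes: A 23, B 15, C 10, D 0. A and B advance.
Runoff: A is ranked above B on 23 ballots, B above A on 25.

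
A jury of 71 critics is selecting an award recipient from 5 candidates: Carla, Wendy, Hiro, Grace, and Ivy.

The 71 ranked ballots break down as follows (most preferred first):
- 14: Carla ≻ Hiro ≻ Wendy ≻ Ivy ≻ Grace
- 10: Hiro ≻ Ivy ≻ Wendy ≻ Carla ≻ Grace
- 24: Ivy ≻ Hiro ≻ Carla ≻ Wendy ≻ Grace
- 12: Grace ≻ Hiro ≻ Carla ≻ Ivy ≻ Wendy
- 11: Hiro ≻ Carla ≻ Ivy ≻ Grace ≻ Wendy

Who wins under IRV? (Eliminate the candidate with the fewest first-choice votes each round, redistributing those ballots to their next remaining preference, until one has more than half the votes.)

Round 1: Carla 14, Wendy 0, Hiro 21, Grace 12, Ivy 24. Wendy eliminated.
Round 2: Carla 14, Hiro 21, Grace 12, Ivy 24. Grace eliminated.
Round 3: Carla 14, Hiro 33, Ivy 24. Carla eliminated.
Round 4: Hiro 47, Ivy 24. Hiro has a majority (≥36).

Hiro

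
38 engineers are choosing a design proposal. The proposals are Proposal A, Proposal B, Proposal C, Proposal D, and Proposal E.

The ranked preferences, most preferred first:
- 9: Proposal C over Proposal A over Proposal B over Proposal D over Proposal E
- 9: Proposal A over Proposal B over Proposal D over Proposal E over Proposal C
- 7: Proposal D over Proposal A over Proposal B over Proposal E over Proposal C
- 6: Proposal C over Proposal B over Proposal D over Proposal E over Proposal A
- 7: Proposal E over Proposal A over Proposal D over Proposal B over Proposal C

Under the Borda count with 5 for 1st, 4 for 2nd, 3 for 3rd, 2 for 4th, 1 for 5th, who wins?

Proposal A: 9×4 + 9×5 + 7×4 + 6×1 + 7×4 = 143
Proposal B: 9×3 + 9×4 + 7×3 + 6×4 + 7×2 = 122
Proposal C: 9×5 + 9×1 + 7×1 + 6×5 + 7×1 = 98
Proposal D: 9×2 + 9×3 + 7×5 + 6×3 + 7×3 = 119
Proposal E: 9×1 + 9×2 + 7×2 + 6×2 + 7×5 = 88

Proposal A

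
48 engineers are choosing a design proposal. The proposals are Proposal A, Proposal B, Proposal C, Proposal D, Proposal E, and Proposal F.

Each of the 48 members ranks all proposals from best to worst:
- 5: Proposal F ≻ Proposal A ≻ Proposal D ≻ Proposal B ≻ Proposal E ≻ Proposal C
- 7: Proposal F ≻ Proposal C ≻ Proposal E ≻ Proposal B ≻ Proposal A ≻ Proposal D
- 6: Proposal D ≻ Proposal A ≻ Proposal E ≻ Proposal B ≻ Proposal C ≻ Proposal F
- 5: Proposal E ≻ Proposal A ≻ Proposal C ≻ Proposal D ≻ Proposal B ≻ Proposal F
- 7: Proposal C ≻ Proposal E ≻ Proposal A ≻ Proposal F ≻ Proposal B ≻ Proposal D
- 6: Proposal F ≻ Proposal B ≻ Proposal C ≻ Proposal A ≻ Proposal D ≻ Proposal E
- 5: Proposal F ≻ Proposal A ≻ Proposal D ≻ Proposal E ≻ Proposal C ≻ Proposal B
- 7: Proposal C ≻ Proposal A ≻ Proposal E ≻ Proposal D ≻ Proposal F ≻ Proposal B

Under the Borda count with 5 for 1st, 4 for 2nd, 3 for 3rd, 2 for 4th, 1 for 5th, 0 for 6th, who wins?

Proposal A: 5×4 + 7×1 + 6×4 + 5×4 + 7×3 + 6×2 + 5×4 + 7×4 = 152
Proposal B: 5×2 + 7×2 + 6×2 + 5×1 + 7×1 + 6×4 + 5×0 + 7×0 = 72
Proposal C: 5×0 + 7×4 + 6×1 + 5×3 + 7×5 + 6×3 + 5×1 + 7×5 = 142
Proposal D: 5×3 + 7×0 + 6×5 + 5×2 + 7×0 + 6×1 + 5×3 + 7×2 = 90
Proposal E: 5×1 + 7×3 + 6×3 + 5×5 + 7×4 + 6×0 + 5×2 + 7×3 = 128
Proposal F: 5×5 + 7×5 + 6×0 + 5×0 + 7×2 + 6×5 + 5×5 + 7×1 = 136

Proposal A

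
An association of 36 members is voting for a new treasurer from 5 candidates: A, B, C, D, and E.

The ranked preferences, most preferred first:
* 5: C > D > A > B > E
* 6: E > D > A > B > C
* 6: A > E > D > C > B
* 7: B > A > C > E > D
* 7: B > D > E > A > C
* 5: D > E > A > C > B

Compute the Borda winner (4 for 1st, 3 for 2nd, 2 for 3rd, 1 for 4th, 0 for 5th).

A: 5×2 + 6×2 + 6×4 + 7×3 + 7×1 + 5×2 = 84
B: 5×1 + 6×1 + 6×0 + 7×4 + 7×4 + 5×0 = 67
C: 5×4 + 6×0 + 6×1 + 7×2 + 7×0 + 5×1 = 45
D: 5×3 + 6×3 + 6×2 + 7×0 + 7×3 + 5×4 = 86
E: 5×0 + 6×4 + 6×3 + 7×1 + 7×2 + 5×3 = 78

D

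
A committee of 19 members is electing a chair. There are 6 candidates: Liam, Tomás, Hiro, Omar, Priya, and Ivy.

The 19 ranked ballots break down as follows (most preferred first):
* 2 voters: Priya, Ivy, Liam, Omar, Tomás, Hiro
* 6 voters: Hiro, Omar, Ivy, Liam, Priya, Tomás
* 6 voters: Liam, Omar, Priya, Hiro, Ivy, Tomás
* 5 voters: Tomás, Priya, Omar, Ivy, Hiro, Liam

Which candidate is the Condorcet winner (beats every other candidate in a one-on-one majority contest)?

Omar

Omar vs Liam: 11–8
Omar vs Tomás: 14–5
Omar vs Hiro: 13–6
Omar vs Priya: 12–7
Omar vs Ivy: 17–2
Omar beats every other candidate.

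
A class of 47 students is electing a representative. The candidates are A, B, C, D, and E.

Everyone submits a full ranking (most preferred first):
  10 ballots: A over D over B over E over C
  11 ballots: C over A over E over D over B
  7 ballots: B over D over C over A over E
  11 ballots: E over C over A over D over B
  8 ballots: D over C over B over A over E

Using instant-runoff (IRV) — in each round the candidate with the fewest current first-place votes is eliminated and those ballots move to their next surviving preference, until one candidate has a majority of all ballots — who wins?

Round 1: A 10, B 7, C 11, D 8, E 11. B eliminated.
Round 2: A 10, C 11, D 15, E 11. A eliminated.
Round 3: C 11, D 25, E 11. D has a majority (≥24).

D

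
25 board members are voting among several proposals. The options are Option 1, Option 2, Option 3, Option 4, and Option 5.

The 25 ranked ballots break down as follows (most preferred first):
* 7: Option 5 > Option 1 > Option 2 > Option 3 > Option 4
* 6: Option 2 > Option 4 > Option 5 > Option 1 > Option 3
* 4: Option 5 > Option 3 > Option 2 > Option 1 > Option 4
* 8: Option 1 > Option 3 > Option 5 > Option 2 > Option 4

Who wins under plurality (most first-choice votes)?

First-place votes: Option 1 8, Option 2 6, Option 3 0, Option 4 0, Option 5 11.

Option 5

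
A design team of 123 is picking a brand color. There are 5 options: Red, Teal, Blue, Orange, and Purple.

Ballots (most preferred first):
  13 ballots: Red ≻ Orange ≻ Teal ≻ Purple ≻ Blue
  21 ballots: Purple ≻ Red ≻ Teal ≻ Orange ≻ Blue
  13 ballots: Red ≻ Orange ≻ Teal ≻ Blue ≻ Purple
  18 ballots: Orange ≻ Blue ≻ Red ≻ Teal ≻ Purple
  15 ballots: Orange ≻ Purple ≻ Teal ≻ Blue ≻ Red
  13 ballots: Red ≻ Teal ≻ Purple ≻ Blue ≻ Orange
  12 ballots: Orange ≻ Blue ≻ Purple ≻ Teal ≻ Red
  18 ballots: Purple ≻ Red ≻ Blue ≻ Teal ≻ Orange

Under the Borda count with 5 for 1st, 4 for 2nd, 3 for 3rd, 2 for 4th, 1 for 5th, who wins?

Red: 13×5 + 21×4 + 13×5 + 18×3 + 15×1 + 13×5 + 12×1 + 18×4 = 432
Teal: 13×3 + 21×3 + 13×3 + 18×2 + 15×3 + 13×4 + 12×2 + 18×2 = 334
Blue: 13×1 + 21×1 + 13×2 + 18×4 + 15×2 + 13×2 + 12×4 + 18×3 = 290
Orange: 13×4 + 21×2 + 13×4 + 18×5 + 15×5 + 13×1 + 12×5 + 18×1 = 402
Purple: 13×2 + 21×5 + 13×1 + 18×1 + 15×4 + 13×3 + 12×3 + 18×5 = 387

Red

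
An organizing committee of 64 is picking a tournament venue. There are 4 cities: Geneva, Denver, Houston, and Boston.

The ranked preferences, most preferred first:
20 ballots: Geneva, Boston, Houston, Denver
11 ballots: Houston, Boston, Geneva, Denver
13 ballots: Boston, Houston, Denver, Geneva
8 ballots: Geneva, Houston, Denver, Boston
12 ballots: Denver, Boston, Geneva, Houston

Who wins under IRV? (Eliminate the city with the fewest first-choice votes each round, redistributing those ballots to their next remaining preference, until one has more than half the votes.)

Boston

Round 1: Geneva 28, Denver 12, Houston 11, Boston 13. Houston eliminated.
Round 2: Geneva 28, Denver 12, Boston 24. Denver eliminated.
Round 3: Geneva 28, Boston 36. Boston has a majority (≥33).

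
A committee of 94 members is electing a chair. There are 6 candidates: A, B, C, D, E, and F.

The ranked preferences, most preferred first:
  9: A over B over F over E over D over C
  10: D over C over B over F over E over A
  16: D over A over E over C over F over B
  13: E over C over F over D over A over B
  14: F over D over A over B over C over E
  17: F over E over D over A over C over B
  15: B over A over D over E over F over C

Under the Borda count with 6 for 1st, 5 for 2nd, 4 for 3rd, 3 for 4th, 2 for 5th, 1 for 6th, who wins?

D

A: 9×6 + 10×1 + 16×5 + 13×2 + 14×4 + 17×3 + 15×5 = 352
B: 9×5 + 10×4 + 16×1 + 13×1 + 14×3 + 17×1 + 15×6 = 263
C: 9×1 + 10×5 + 16×3 + 13×5 + 14×2 + 17×2 + 15×1 = 249
D: 9×2 + 10×6 + 16×6 + 13×3 + 14×5 + 17×4 + 15×4 = 411
E: 9×3 + 10×2 + 16×4 + 13×6 + 14×1 + 17×5 + 15×3 = 333
F: 9×4 + 10×3 + 16×2 + 13×4 + 14×6 + 17×6 + 15×2 = 366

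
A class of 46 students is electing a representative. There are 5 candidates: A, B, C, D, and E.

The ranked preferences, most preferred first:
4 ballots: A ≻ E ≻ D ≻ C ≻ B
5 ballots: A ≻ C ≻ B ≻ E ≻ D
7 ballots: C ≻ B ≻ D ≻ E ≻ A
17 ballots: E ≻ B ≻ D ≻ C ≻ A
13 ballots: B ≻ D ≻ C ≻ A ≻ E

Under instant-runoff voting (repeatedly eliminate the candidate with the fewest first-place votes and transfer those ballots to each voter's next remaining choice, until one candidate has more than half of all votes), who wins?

Round 1: A 9, B 13, C 7, D 0, E 17. D eliminated.
Round 2: A 9, B 13, C 7, E 17. C eliminated.
Round 3: A 9, B 20, E 17. A eliminated.
Round 4: B 25, E 21. B has a majority (≥24).

B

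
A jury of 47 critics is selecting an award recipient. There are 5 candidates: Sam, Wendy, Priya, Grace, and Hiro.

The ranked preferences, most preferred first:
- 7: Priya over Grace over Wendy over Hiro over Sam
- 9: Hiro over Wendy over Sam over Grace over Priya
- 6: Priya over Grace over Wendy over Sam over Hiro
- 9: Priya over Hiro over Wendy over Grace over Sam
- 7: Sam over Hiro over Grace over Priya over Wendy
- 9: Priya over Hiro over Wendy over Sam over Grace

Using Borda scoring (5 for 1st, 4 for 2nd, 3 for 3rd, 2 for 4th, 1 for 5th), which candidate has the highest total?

Priya

Sam: 7×1 + 9×3 + 6×2 + 9×1 + 7×5 + 9×2 = 108
Wendy: 7×3 + 9×4 + 6×3 + 9×3 + 7×1 + 9×3 = 136
Priya: 7×5 + 9×1 + 6×5 + 9×5 + 7×2 + 9×5 = 178
Grace: 7×4 + 9×2 + 6×4 + 9×2 + 7×3 + 9×1 = 118
Hiro: 7×2 + 9×5 + 6×1 + 9×4 + 7×4 + 9×4 = 165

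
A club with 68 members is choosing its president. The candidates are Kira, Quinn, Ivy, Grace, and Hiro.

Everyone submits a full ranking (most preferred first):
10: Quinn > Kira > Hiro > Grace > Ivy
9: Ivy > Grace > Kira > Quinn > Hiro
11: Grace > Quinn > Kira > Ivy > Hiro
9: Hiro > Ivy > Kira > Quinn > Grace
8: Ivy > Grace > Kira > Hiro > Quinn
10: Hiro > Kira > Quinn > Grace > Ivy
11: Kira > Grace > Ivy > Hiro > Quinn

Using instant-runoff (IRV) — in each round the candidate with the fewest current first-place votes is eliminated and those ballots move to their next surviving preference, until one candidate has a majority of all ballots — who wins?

Kira

Round 1: Kira 11, Quinn 10, Ivy 17, Grace 11, Hiro 19. Quinn eliminated.
Round 2: Kira 21, Ivy 17, Grace 11, Hiro 19. Grace eliminated.
Round 3: Kira 32, Ivy 17, Hiro 19. Ivy eliminated.
Round 4: Kira 49, Hiro 19. Kira has a majority (≥35).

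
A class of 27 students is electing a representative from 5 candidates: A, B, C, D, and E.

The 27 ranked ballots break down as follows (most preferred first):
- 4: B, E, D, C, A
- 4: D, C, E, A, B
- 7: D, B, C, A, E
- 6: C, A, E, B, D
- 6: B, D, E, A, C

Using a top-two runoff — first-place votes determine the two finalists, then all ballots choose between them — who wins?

B

Round 1 first-place votes: A 0, B 10, C 6, D 11, E 0. D and B advance.
Runoff: D is ranked above B on 11 ballots, B above D on 16.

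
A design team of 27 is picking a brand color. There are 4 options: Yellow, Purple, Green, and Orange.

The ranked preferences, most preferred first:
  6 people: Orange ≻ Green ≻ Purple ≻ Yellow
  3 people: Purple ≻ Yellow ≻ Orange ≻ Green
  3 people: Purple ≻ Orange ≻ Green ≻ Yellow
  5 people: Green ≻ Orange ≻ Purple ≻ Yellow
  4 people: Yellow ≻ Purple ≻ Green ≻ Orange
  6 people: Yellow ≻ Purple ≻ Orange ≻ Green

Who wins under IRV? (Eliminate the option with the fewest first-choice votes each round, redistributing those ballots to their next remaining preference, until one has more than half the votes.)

Round 1: Yellow 10, Purple 6, Green 5, Orange 6. Green eliminated.
Round 2: Yellow 10, Purple 6, Orange 11. Purple eliminated.
Round 3: Yellow 13, Orange 14. Orange has a majority (≥14).

Orange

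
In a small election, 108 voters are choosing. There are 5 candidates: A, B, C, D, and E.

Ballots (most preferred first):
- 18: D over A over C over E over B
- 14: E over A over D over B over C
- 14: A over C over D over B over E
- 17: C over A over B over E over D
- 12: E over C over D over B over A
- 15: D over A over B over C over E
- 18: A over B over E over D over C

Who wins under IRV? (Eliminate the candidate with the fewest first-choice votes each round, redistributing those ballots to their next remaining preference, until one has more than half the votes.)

A

Round 1: A 32, B 0, C 17, D 33, E 26. B eliminated.
Round 2: A 32, C 17, D 33, E 26. C eliminated.
Round 3: A 49, D 33, E 26. E eliminated.
Round 4: A 63, D 45. A has a majority (≥55).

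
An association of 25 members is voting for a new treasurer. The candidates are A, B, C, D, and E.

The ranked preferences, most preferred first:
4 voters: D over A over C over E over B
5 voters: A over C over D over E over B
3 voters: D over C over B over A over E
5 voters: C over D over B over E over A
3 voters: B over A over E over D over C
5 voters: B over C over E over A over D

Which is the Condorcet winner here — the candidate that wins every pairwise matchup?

C vs A: 13–12
C vs B: 17–8
C vs D: 15–10
C vs E: 22–3
C beats every other candidate.

C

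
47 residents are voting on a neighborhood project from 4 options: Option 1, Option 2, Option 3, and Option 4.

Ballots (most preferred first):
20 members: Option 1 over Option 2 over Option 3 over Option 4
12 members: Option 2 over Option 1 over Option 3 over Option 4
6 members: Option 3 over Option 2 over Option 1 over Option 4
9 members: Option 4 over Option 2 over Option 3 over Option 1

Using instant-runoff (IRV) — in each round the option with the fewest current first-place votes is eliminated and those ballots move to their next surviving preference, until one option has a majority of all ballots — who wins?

Option 2

Round 1: Option 1 20, Option 2 12, Option 3 6, Option 4 9. Option 3 eliminated.
Round 2: Option 1 20, Option 2 18, Option 4 9. Option 4 eliminated.
Round 3: Option 1 20, Option 2 27. Option 2 has a majority (≥24).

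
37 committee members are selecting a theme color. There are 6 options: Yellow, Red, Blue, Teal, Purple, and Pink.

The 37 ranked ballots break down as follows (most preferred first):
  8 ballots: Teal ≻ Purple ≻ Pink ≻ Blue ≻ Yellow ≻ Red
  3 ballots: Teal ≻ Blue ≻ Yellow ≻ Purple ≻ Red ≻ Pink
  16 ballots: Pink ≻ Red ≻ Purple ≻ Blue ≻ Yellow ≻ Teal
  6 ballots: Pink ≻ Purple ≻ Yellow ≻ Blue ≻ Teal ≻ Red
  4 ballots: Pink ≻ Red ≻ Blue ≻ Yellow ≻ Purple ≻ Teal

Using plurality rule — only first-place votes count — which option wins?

First-place votes: Yellow 0, Red 0, Blue 0, Teal 11, Purple 0, Pink 26.

Pink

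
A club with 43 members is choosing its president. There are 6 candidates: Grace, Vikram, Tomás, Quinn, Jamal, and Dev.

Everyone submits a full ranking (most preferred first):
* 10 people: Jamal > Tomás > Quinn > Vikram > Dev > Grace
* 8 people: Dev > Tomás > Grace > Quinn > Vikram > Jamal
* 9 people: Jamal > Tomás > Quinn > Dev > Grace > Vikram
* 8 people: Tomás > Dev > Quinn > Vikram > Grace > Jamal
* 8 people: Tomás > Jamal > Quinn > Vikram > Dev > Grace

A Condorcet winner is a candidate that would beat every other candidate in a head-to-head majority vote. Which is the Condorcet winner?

Tomás vs Grace: 43–0
Tomás vs Vikram: 43–0
Tomás vs Quinn: 43–0
Tomás vs Jamal: 24–19
Tomás vs Dev: 35–8
Tomás beats every other candidate.

Tomás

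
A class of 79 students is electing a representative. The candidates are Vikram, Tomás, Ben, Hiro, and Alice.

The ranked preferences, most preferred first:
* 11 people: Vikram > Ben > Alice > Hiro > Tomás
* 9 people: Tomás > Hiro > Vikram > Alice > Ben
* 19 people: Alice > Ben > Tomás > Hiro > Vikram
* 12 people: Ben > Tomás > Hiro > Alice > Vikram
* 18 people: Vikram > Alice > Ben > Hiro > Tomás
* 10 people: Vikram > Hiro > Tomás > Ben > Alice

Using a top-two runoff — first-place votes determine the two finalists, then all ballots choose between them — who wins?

Vikram

Round 1 first-place votes: Vikram 39, Tomás 9, Ben 12, Hiro 0, Alice 19. Vikram and Alice advance.
Runoff: Vikram is ranked above Alice on 48 ballots, Alice above Vikram on 31.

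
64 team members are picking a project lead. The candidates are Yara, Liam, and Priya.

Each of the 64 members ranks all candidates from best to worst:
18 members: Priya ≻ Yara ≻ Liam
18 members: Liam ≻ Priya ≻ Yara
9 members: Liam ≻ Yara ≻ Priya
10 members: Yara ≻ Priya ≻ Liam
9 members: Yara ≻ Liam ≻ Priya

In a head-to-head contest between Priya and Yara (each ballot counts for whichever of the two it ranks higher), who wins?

Priya

Priya is ranked above Yara on 36 ballots; Yara above Priya on 28.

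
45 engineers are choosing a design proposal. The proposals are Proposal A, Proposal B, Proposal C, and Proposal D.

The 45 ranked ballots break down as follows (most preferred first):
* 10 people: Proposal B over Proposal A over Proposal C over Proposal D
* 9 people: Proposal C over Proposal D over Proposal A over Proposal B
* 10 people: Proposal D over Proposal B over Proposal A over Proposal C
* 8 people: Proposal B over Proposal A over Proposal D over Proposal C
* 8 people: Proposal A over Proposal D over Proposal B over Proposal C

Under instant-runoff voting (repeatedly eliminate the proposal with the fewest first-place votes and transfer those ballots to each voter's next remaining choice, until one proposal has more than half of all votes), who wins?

Proposal D

Round 1: Proposal A 8, Proposal B 18, Proposal C 9, Proposal D 10. Proposal A eliminated.
Round 2: Proposal B 18, Proposal C 9, Proposal D 18. Proposal C eliminated.
Round 3: Proposal B 18, Proposal D 27. Proposal D has a majority (≥23).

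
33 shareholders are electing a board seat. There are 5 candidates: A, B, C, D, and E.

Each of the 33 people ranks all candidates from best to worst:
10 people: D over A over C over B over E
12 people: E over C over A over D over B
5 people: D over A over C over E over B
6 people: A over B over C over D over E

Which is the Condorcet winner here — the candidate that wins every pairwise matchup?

A vs B: 33–0
A vs C: 21–12
A vs D: 18–15
A vs E: 21–12
A beats every other candidate.

A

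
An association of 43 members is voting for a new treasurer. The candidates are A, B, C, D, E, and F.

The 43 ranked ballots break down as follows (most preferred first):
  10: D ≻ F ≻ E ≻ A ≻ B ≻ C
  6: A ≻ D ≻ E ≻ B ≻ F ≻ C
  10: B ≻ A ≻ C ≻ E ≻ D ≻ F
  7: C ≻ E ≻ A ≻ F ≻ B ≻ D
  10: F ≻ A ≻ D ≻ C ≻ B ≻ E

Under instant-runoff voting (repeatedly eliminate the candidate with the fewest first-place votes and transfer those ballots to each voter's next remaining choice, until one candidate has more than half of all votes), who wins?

Round 1: A 6, B 10, C 7, D 10, E 0, F 10. E eliminated.
Round 2: A 6, B 10, C 7, D 10, F 10. A eliminated.
Round 3: B 10, C 7, D 16, F 10. C eliminated.
Round 4: B 10, D 16, F 17. B eliminated.
Round 5: D 26, F 17. D has a majority (≥22).

D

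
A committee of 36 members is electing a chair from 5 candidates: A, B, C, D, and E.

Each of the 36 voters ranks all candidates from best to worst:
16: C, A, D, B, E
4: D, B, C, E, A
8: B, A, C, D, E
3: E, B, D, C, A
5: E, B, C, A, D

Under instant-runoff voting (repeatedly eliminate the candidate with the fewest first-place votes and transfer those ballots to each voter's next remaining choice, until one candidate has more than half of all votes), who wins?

B

Round 1: A 0, B 8, C 16, D 4, E 8. A eliminated.
Round 2: B 8, C 16, D 4, E 8. D eliminated.
Round 3: B 12, C 16, E 8. E eliminated.
Round 4: B 20, C 16. B has a majority (≥19).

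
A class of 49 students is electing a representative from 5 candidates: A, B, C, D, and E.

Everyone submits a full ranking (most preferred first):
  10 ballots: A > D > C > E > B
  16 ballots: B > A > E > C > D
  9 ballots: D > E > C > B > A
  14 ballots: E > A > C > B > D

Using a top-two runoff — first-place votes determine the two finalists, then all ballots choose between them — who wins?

E

Round 1 first-place votes: A 10, B 16, C 0, D 9, E 14. B and E advance.
Runoff: B is ranked above E on 16 ballots, E above B on 33.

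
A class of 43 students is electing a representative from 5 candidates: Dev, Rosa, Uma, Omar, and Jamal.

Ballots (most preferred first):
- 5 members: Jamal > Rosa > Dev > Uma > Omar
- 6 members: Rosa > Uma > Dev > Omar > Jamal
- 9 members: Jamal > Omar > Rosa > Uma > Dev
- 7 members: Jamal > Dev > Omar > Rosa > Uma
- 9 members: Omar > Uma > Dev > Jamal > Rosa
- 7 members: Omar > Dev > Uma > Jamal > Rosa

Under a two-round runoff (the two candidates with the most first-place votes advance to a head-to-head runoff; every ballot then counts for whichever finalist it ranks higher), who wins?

Omar

Round 1 first-place votes: Dev 0, Rosa 6, Uma 0, Omar 16, Jamal 21. Jamal and Omar advance.
Runoff: Jamal is ranked above Omar on 21 ballots, Omar above Jamal on 22.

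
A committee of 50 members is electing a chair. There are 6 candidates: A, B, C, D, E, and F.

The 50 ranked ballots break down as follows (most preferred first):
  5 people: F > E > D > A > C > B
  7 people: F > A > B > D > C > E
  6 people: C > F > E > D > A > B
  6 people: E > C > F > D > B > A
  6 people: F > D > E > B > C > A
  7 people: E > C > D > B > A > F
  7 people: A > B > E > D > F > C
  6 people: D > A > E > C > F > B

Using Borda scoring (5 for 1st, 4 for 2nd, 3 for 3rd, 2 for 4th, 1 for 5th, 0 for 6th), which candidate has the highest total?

A: 5×2 + 7×4 + 6×1 + 6×0 + 6×0 + 7×1 + 7×5 + 6×4 = 110
B: 5×0 + 7×3 + 6×0 + 6×1 + 6×2 + 7×2 + 7×4 + 6×0 = 81
C: 5×1 + 7×1 + 6×5 + 6×4 + 6×1 + 7×4 + 7×0 + 6×2 = 112
D: 5×3 + 7×2 + 6×2 + 6×2 + 6×4 + 7×3 + 7×2 + 6×5 = 142
E: 5×4 + 7×0 + 6×3 + 6×5 + 6×3 + 7×5 + 7×3 + 6×3 = 160
F: 5×5 + 7×5 + 6×4 + 6×3 + 6×5 + 7×0 + 7×1 + 6×1 = 145

E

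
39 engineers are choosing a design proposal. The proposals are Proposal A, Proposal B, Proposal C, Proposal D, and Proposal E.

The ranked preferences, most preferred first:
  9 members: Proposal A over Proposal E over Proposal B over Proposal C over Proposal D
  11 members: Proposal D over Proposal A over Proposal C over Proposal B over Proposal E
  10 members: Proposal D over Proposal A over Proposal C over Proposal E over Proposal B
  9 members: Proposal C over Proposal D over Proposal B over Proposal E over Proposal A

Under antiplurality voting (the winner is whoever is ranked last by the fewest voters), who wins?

Last-place votes: Proposal A 9, Proposal B 10, Proposal C 0, Proposal D 9, Proposal E 11.

Proposal C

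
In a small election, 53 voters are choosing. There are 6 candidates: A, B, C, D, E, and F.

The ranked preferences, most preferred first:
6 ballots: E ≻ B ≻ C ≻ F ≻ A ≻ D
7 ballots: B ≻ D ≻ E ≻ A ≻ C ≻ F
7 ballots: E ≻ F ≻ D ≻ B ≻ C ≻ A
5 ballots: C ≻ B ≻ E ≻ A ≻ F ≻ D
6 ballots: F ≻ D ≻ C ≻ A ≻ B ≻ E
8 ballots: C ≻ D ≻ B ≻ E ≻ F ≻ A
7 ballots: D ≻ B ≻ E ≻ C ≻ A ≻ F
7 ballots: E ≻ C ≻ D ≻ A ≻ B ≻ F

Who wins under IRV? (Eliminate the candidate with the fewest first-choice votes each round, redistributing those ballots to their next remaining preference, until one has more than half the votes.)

Round 1: A 0, B 7, C 13, D 7, E 20, F 6. A eliminated.
Round 2: B 7, C 13, D 7, E 20, F 6. F eliminated.
Round 3: B 7, C 13, D 13, E 20. B eliminated.
Round 4: C 13, D 20, E 20. C eliminated.
Round 5: D 28, E 25. D has a majority (≥27).

D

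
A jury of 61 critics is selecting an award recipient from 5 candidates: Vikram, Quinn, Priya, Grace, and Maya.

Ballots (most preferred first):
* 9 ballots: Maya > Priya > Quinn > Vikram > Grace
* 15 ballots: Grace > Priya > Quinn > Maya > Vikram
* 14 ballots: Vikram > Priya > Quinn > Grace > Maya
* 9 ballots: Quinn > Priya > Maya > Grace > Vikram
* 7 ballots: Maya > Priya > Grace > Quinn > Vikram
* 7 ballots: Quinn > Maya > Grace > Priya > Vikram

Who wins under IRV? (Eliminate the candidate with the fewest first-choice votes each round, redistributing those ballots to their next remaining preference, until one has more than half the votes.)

Round 1: Vikram 14, Quinn 16, Priya 0, Grace 15, Maya 16. Priya eliminated.
Round 2: Vikram 14, Quinn 16, Grace 15, Maya 16. Vikram eliminated.
Round 3: Quinn 30, Grace 15, Maya 16. Grace eliminated.
Round 4: Quinn 45, Maya 16. Quinn has a majority (≥31).

Quinn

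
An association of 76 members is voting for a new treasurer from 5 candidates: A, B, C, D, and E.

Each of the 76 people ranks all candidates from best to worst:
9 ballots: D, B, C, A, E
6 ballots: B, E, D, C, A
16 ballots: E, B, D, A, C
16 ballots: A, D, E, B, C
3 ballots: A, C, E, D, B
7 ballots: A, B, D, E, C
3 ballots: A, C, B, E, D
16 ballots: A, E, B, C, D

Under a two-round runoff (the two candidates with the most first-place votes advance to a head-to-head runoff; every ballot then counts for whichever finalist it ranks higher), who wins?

Round 1 first-place votes: A 45, B 6, C 0, D 9, E 16. A and E advance.
Runoff: A is ranked above E on 54 ballots, E above A on 22.

A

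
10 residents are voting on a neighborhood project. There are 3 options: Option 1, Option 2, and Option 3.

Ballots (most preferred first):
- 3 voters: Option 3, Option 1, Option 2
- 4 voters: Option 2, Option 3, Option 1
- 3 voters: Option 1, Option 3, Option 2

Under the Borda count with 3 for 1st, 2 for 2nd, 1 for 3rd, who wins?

Option 3

Option 1: 3×2 + 4×1 + 3×3 = 19
Option 2: 3×1 + 4×3 + 3×1 = 18
Option 3: 3×3 + 4×2 + 3×2 = 23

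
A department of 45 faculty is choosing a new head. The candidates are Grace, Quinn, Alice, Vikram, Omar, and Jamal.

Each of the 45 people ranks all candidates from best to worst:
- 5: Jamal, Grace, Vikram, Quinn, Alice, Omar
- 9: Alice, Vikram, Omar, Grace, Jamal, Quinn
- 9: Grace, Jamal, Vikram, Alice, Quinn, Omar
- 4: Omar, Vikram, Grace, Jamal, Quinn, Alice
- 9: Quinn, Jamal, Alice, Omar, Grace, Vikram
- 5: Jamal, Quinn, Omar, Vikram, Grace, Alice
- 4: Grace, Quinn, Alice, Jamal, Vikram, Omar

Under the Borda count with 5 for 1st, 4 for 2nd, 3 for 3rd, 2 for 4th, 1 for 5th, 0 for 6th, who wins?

Jamal

Grace: 5×4 + 9×2 + 9×5 + 4×3 + 9×1 + 5×1 + 4×5 = 129
Quinn: 5×2 + 9×0 + 9×1 + 4×1 + 9×5 + 5×4 + 4×4 = 104
Alice: 5×1 + 9×5 + 9×2 + 4×0 + 9×3 + 5×0 + 4×3 = 107
Vikram: 5×3 + 9×4 + 9×3 + 4×4 + 9×0 + 5×2 + 4×1 = 108
Omar: 5×0 + 9×3 + 9×0 + 4×5 + 9×2 + 5×3 + 4×0 = 80
Jamal: 5×5 + 9×1 + 9×4 + 4×2 + 9×4 + 5×5 + 4×2 = 147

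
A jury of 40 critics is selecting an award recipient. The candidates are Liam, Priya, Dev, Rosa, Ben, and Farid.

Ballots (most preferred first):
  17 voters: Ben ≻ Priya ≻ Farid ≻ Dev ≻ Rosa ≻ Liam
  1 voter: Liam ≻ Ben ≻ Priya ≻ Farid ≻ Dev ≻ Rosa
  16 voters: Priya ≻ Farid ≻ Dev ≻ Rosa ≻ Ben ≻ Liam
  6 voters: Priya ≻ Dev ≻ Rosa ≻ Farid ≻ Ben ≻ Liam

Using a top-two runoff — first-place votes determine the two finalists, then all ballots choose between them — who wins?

Round 1 first-place votes: Liam 1, Priya 22, Dev 0, Rosa 0, Ben 17, Farid 0. Priya and Ben advance.
Runoff: Priya is ranked above Ben on 22 ballots, Ben above Priya on 18.

Priya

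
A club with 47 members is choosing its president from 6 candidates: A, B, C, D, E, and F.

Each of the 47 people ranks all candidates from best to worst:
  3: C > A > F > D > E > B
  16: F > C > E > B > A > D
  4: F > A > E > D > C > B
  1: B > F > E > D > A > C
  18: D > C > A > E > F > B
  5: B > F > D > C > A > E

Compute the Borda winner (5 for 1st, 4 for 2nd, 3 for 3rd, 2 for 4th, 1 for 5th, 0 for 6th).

C

A: 3×4 + 16×1 + 4×4 + 1×1 + 18×3 + 5×1 = 104
B: 3×0 + 16×2 + 4×0 + 1×5 + 18×0 + 5×5 = 62
C: 3×5 + 16×4 + 4×1 + 1×0 + 18×4 + 5×2 = 165
D: 3×2 + 16×0 + 4×2 + 1×2 + 18×5 + 5×3 = 121
E: 3×1 + 16×3 + 4×3 + 1×3 + 18×2 + 5×0 = 102
F: 3×3 + 16×5 + 4×5 + 1×4 + 18×1 + 5×4 = 151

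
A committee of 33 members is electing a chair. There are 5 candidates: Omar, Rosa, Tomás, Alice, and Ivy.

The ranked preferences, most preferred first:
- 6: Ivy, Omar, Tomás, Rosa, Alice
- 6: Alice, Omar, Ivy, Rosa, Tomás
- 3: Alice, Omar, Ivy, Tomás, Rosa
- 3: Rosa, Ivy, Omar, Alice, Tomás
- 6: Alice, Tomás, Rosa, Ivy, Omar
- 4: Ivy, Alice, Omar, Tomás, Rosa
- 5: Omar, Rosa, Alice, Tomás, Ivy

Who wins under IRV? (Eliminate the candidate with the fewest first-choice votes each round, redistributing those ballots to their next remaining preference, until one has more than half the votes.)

Alice

Round 1: Omar 5, Rosa 3, Tomás 0, Alice 15, Ivy 10. Tomás eliminated.
Round 2: Omar 5, Rosa 3, Alice 15, Ivy 10. Rosa eliminated.
Round 3: Omar 5, Alice 15, Ivy 13. Omar eliminated.
Round 4: Alice 20, Ivy 13. Alice has a majority (≥17).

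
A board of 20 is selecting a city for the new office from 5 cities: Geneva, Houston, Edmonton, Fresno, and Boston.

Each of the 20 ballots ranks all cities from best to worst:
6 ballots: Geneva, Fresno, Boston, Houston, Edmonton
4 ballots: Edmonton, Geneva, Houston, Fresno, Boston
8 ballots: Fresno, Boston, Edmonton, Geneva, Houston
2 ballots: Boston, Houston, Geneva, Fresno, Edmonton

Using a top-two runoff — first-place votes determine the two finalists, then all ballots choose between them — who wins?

Round 1 first-place votes: Geneva 6, Houston 0, Edmonton 4, Fresno 8, Boston 2. Fresno and Geneva advance.
Runoff: Fresno is ranked above Geneva on 8 ballots, Geneva above Fresno on 12.

Geneva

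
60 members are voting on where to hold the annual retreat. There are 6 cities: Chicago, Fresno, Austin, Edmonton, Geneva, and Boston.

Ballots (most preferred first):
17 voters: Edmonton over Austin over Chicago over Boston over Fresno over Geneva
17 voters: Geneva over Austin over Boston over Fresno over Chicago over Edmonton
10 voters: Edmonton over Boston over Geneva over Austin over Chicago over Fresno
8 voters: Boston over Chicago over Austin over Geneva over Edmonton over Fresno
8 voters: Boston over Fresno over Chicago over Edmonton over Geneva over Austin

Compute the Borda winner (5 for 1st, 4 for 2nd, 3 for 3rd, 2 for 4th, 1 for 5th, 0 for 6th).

Boston

Chicago: 17×3 + 17×1 + 10×1 + 8×4 + 8×3 = 134
Fresno: 17×1 + 17×2 + 10×0 + 8×0 + 8×4 = 83
Austin: 17×4 + 17×4 + 10×2 + 8×3 + 8×0 = 180
Edmonton: 17×5 + 17×0 + 10×5 + 8×1 + 8×2 = 159
Geneva: 17×0 + 17×5 + 10×3 + 8×2 + 8×1 = 139
Boston: 17×2 + 17×3 + 10×4 + 8×5 + 8×5 = 205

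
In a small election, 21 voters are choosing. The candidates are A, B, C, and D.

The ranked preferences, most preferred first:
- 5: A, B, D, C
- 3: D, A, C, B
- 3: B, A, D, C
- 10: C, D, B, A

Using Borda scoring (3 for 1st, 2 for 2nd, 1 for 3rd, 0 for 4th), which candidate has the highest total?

D

A: 5×3 + 3×2 + 3×2 + 10×0 = 27
B: 5×2 + 3×0 + 3×3 + 10×1 = 29
C: 5×0 + 3×1 + 3×0 + 10×3 = 33
D: 5×1 + 3×3 + 3×1 + 10×2 = 37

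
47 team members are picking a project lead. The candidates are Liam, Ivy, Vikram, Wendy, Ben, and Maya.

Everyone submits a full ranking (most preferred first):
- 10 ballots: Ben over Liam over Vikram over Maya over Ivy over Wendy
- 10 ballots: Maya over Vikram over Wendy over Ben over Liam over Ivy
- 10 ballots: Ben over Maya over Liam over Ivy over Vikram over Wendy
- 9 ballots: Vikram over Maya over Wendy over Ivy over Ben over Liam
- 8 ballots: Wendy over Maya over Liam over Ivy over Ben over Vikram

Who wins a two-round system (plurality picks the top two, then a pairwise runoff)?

Round 1 first-place votes: Liam 0, Ivy 0, Vikram 9, Wendy 8, Ben 20, Maya 10. Ben and Maya advance.
Runoff: Ben is ranked above Maya on 20 ballots, Maya above Ben on 27.

Maya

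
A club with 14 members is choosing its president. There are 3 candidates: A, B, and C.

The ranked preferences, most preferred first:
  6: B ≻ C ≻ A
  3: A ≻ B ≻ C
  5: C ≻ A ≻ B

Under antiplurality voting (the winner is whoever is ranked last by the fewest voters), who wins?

Last-place votes: A 6, B 5, C 3.

C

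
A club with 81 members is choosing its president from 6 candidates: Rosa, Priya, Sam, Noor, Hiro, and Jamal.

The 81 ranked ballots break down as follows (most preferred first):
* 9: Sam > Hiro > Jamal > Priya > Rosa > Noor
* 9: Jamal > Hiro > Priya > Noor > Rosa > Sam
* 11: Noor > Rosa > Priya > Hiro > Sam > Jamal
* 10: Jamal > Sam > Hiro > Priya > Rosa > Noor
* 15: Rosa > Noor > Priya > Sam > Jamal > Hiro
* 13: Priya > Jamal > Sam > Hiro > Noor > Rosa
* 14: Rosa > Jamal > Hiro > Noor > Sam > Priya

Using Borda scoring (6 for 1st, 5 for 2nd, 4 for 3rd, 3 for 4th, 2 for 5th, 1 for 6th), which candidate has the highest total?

Rosa: 9×2 + 9×2 + 11×5 + 10×2 + 15×6 + 13×1 + 14×6 = 298
Priya: 9×3 + 9×4 + 11×4 + 10×3 + 15×4 + 13×6 + 14×1 = 289
Sam: 9×6 + 9×1 + 11×2 + 10×5 + 15×3 + 13×4 + 14×2 = 260
Noor: 9×1 + 9×3 + 11×6 + 10×1 + 15×5 + 13×2 + 14×3 = 255
Hiro: 9×5 + 9×5 + 11×3 + 10×4 + 15×1 + 13×3 + 14×4 = 273
Jamal: 9×4 + 9×6 + 11×1 + 10×6 + 15×2 + 13×5 + 14×5 = 326

Jamal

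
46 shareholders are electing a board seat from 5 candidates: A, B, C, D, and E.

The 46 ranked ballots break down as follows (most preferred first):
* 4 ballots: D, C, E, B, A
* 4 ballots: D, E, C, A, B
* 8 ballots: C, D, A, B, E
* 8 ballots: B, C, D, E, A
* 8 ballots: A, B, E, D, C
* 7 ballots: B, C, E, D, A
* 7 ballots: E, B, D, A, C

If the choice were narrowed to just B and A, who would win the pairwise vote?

B is ranked above A on 26 ballots; A above B on 20.

B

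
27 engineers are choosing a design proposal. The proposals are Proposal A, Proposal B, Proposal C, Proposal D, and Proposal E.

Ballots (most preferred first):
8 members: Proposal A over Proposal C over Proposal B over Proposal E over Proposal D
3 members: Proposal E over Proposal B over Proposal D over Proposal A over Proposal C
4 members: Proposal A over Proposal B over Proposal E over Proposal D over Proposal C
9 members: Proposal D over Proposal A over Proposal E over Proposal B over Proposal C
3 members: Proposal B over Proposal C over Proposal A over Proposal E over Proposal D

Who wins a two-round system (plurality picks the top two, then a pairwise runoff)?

Proposal A

Round 1 first-place votes: Proposal A 12, Proposal B 3, Proposal C 0, Proposal D 9, Proposal E 3. Proposal A and Proposal D advance.
Runoff: Proposal A is ranked above Proposal D on 15 ballots, Proposal D above Proposal A on 12.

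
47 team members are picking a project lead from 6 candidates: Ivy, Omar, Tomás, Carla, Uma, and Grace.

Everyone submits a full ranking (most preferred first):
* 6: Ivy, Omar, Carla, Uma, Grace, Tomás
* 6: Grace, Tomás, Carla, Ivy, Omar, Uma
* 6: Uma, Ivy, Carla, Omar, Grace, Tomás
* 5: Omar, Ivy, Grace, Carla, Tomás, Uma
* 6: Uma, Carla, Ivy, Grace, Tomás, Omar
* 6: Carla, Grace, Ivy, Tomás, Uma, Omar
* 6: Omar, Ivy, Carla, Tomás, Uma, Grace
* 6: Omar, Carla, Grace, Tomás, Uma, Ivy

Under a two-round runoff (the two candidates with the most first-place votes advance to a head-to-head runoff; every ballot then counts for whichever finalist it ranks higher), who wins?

Round 1 first-place votes: Ivy 6, Omar 17, Tomás 0, Carla 6, Uma 12, Grace 6. Omar and Uma advance.
Runoff: Omar is ranked above Uma on 29 ballots, Uma above Omar on 18.

Omar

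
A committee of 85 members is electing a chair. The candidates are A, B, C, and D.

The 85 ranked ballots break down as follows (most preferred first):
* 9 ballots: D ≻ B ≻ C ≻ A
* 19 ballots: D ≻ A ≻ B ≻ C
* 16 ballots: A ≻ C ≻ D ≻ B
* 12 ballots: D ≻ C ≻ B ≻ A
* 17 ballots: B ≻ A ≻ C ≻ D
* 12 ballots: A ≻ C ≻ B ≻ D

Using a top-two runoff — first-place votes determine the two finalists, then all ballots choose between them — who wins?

Round 1 first-place votes: A 28, B 17, C 0, D 40. D and A advance.
Runoff: D is ranked above A on 40 ballots, A above D on 45.

A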